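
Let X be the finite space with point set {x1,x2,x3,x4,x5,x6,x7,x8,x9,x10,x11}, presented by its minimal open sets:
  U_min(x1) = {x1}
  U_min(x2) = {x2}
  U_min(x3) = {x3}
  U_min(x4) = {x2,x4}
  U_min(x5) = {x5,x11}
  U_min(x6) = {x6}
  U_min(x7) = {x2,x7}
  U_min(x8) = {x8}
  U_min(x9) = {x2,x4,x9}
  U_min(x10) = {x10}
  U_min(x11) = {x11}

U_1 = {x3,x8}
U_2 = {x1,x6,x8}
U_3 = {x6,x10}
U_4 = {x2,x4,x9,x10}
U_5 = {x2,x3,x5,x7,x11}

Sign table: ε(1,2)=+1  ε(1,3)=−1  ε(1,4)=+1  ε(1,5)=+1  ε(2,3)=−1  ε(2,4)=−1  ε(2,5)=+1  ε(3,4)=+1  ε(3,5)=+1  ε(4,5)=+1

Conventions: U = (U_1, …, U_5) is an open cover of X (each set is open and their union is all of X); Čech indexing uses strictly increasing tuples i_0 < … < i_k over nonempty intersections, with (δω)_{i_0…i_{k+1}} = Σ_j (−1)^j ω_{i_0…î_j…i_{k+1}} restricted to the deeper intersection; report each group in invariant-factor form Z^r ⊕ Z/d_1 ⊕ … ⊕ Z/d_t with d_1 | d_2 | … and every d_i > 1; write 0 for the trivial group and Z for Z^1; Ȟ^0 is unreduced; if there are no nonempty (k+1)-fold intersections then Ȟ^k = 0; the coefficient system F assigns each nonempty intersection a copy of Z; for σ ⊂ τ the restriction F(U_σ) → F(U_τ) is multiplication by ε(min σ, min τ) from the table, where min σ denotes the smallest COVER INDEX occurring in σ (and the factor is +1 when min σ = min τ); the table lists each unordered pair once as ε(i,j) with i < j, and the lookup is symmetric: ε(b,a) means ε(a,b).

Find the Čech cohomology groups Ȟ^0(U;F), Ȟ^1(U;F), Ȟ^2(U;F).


nerve of the cover:
  U12={x8} U15={x3} U23={x6} U34={x10} U45={x2}
C dims 5,5; δ0: rk 5, SNF 1^4·2
Ȟ^0 = (5 − 5) − 0 = 0, so Ȟ^0 ≅ 0
Ȟ^1 = (5 − 0) − 5 = 0 plus torsion [2], so Ȟ^1 ≅ Z/2
Ȟ^2 = (0 − 0) − 0 = 0, so Ȟ^2 ≅ 0

Ȟ^0 ≅ 0; Ȟ^1 ≅ Z/2; Ȟ^2 ≅ 0


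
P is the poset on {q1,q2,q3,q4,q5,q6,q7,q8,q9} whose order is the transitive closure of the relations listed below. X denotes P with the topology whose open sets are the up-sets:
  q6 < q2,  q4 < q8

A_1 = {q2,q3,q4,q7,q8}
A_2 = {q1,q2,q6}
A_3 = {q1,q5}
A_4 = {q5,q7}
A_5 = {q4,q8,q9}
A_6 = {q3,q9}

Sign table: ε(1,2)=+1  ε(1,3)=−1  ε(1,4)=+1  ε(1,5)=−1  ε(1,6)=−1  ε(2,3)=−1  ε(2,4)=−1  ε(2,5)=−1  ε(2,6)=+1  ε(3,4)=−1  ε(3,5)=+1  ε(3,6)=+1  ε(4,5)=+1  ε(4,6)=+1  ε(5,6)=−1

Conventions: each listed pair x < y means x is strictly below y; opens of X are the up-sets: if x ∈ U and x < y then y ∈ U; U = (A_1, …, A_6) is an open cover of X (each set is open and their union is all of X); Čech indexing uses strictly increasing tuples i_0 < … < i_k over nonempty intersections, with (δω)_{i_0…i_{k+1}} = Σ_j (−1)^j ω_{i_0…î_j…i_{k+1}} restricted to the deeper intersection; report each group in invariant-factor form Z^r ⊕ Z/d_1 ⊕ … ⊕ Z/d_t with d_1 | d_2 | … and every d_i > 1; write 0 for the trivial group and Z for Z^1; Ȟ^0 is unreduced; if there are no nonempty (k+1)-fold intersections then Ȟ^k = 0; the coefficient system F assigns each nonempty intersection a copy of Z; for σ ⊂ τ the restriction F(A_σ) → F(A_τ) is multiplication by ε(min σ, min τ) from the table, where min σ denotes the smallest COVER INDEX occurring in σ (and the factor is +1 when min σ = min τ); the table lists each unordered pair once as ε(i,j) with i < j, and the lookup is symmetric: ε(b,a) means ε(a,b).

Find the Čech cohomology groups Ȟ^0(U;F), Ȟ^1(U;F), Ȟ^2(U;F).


nonempty intersections:
  A12={q2} A14={q7} A15={q4,q8} A16={q3} A23={q1} A34={q5} A56={q9}
C dims 6,7; δ0: rk 6, SNF 1^5·2
Ȟ^0: (6−6)−0=0 ⇒ 0
Ȟ^1: (7−0)−6=1 plus torsion [2] ⇒ Z ⊕ Z/2
Ȟ^2: (0−0)−0=0 ⇒ 0

Ȟ^0 ≅ 0, Ȟ^1 ≅ Z ⊕ Z/2 and Ȟ^2 ≅ 0


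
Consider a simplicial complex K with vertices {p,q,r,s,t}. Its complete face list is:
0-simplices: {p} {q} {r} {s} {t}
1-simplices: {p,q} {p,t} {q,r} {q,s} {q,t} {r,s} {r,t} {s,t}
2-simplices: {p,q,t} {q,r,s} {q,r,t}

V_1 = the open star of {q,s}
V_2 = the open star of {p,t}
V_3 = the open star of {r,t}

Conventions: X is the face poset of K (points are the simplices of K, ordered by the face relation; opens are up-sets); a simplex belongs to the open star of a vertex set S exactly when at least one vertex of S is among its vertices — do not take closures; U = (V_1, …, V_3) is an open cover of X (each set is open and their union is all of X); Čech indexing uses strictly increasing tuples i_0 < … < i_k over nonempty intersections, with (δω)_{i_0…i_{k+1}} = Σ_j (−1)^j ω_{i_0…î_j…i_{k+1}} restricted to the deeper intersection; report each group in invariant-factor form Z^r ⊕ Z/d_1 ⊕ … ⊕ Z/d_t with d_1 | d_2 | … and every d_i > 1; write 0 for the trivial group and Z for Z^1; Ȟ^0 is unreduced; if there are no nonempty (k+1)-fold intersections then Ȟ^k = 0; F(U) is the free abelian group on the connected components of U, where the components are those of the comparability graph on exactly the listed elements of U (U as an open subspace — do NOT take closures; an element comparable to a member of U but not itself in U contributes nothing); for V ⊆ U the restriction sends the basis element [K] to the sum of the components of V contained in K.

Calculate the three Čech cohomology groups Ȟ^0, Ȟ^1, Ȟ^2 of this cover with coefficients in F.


Ȟ^0 ≅ Z,  Ȟ^1 ≅ Z,  Ȟ^2 ≅ 0

intersection data:
  V1={{q},{s},{p,q},{q,r},{q,s},{q,t},{r,s},{s,t},{p,q,t},{q,r,s},{q,r,t}} V2={{p},{t},{p,q},{p,t},{q,t},{r,t},{s,t},{p,q,t},{q,r,t}} V3={{r},{t},{p,t},{q,r},{q,t},{r,s},{r,t},{s,t},{p,q,t},{q,r,s},{q,r,t}}
  V12={{p,q},{q,t},{s,t},{p,q,t},{q,r,t}} V13={{q,r},{q,t},{r,s},{s,t},{p,q,t},{q,r,s},{q,r,t}} V23={{t},{p,t},{q,t},{r,t},{s,t},{p,q,t},{q,r,t}}
  V123={{q,t},{s,t},{p,q,t},{q,r,t}}
components per intersection:
  V1: {{q},{s},{p,q},{q,r},{q,s},{q,t},{r,s},{s,t},{p,q,t},{q,r,s},{q,r,t}}
  V2: {{p},{t},{p,q},{p,t},{q,t},{r,t},{s,t},{p,q,t},{q,r,t}}
  V3: {{r},{t},{p,t},{q,r},{q,t},{r,s},{r,t},{s,t},{p,q,t},{q,r,s},{q,r,t}}
  V12: {{p,q},{q,t},{p,q,t},{q,r,t}} {{s,t}}
  V13: {{q,r},{q,t},{r,s},{p,q,t},{q,r,s},{q,r,t}} {{s,t}}
  V23: {{t},{p,t},{q,t},{r,t},{s,t},{p,q,t},{q,r,t}}
  V123: {{q,t},{p,q,t},{q,r,t}} {{s,t}}
C dims 3,5,2; δ0: rk 2, SNF 1^2; δ1: rk 2, SNF 1^2
Ȟ^0 = (3 − 2) − 0 = 1, so Ȟ^0 ≅ Z
Ȟ^1 = (5 − 2) − 2 = 1, so Ȟ^1 ≅ Z
Ȟ^2 = (2 − 0) − 2 = 0, so Ȟ^2 ≅ 0


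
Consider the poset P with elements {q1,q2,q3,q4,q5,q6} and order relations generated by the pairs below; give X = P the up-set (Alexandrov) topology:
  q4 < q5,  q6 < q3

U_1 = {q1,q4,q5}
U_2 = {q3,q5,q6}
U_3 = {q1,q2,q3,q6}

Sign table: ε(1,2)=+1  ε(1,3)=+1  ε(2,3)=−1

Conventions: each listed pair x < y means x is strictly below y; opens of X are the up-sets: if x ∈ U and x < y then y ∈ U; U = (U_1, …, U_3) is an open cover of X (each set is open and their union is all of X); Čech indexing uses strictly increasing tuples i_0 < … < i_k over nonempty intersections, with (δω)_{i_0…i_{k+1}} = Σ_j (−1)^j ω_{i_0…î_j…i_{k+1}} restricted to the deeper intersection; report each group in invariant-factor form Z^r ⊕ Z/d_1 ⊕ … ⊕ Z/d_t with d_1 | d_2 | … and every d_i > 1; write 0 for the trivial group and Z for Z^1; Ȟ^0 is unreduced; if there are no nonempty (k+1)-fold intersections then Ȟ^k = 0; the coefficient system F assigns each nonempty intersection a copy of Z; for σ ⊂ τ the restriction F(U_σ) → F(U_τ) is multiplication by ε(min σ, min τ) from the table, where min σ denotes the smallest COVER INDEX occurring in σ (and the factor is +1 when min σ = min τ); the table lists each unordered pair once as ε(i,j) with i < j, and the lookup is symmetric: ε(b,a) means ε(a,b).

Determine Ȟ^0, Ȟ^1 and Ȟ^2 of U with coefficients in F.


nonempty overlaps:
  U12={q5} U13={q1} U23={q3,q6}
C dims 3,3; δ0: rk 3, SNF 1^2·2
degree 0: 3−3−0 = 0 → Ȟ^0 ≅ 0
degree 1: 3−0−3 = 0 plus torsion [2] → Ȟ^1 ≅ Z/2
degree 2: 0−0−0 = 0 → Ȟ^2 ≅ 0

Ȟ^0 ≅ 0, Ȟ^1 ≅ Z/2, Ȟ^2 ≅ 0


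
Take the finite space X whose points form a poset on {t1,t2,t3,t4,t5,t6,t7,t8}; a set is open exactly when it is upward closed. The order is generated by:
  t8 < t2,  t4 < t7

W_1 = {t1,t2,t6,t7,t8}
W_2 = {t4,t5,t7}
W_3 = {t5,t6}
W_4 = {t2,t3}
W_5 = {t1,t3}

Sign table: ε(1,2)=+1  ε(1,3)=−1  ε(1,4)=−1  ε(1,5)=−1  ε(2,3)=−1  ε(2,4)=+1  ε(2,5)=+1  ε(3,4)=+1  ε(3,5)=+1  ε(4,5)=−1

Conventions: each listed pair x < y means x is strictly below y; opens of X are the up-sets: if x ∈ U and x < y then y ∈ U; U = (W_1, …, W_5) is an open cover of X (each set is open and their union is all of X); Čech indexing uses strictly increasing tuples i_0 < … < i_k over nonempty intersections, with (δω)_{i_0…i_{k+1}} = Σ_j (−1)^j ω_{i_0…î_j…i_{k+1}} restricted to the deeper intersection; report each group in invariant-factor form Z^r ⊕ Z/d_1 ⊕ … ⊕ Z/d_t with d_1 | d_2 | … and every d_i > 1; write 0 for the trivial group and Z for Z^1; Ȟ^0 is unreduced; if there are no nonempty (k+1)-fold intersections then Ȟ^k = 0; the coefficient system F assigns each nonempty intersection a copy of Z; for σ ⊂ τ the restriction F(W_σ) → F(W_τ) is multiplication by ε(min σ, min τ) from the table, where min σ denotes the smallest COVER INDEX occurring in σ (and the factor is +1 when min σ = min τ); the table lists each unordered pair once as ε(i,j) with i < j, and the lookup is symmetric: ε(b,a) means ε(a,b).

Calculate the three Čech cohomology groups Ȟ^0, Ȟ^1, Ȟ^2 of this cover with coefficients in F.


cover nerve:
  W12={t7} W13={t6} W14={t2} W15={t1} W23={t5} W45={t3}
C dims 5,6; δ0: rk 5, SNF 1^4·2
Ȟ^0: (5−5)−0=0 ⇒ 0
Ȟ^1: (6−0)−5=1 plus torsion [2] ⇒ Z ⊕ Z/2
Ȟ^2: (0−0)−0=0 ⇒ 0

Ȟ^0 ≅ 0, Ȟ^1 ≅ Z ⊕ Z/2 and Ȟ^2 ≅ 0


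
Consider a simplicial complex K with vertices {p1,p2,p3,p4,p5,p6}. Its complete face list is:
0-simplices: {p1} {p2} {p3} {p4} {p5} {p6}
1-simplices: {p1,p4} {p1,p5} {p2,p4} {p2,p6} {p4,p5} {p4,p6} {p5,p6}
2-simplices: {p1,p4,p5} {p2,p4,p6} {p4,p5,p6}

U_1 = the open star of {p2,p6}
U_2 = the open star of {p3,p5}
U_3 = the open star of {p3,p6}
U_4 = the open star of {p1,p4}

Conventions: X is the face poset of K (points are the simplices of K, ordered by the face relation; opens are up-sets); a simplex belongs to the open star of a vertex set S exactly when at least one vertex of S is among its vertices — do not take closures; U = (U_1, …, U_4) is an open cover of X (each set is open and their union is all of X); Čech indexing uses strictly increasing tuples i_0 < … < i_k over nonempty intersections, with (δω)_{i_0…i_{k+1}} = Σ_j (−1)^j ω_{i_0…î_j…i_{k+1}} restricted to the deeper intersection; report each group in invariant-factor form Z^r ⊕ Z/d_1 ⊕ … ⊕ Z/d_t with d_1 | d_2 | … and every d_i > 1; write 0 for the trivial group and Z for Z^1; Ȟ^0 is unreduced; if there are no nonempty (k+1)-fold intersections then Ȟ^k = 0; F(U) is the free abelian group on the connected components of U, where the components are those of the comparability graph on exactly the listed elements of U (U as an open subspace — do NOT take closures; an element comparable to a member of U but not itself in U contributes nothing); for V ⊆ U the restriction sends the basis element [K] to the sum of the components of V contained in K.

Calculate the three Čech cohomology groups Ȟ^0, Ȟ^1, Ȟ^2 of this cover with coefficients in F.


nonempty intersections:
  U1={{p2},{p6},{p2,p4},{p2,p6},{p4,p6},{p5,p6},{p2,p4,p6},{p4,p5,p6}} U2={{p3},{p5},{p1,p5},{p4,p5},{p5,p6},{p1,p4,p5},{p4,p5,p6}} U3={{p3},{p6},{p2,p6},{p4,p6},{p5,p6},{p2,p4,p6},{p4,p5,p6}} U4={{p1},{p4},{p1,p4},{p1,p5},{p2,p4},{p4,p5},{p4,p6},{p1,p4,p5},{p2,p4,p6},{p4,p5,p6}}
  U12={{p5,p6},{p4,p5,p6}} U13={{p6},{p2,p6},{p4,p6},{p5,p6},{p2,p4,p6},{p4,p5,p6}} U14={{p2,p4},{p4,p6},{p2,p4,p6},{p4,p5,p6}} U23={{p3},{p5,p6},{p4,p5,p6}} U24={{p1,p5},{p4,p5},{p1,p4,p5},{p4,p5,p6}} U34={{p4,p6},{p2,p4,p6},{p4,p5,p6}}
  U123={{p5,p6},{p4,p5,p6}} U124={{p4,p5,p6}} U134={{p4,p6},{p2,p4,p6},{p4,p5,p6}} U234={{p4,p5,p6}}
  U1234={{p4,p5,p6}}
components per intersection:
  U1: {{p2},{p6},{p2,p4},{p2,p6},{p4,p6},{p5,p6},{p2,p4,p6},{p4,p5,p6}}
  U2: {{p3}} {{p5},{p1,p5},{p4,p5},{p5,p6},{p1,p4,p5},{p4,p5,p6}}
  U3: {{p3}} {{p6},{p2,p6},{p4,p6},{p5,p6},{p2,p4,p6},{p4,p5,p6}}
  U4: {{p1},{p4},{p1,p4},{p1,p5},{p2,p4},{p4,p5},{p4,p6},{p1,p4,p5},{p2,p4,p6},{p4,p5,p6}}
  U12: {{p5,p6},{p4,p5,p6}}
  U13: {{p6},{p2,p6},{p4,p6},{p5,p6},{p2,p4,p6},{p4,p5,p6}}
  U14: {{p2,p4},{p4,p6},{p2,p4,p6},{p4,p5,p6}}
  U23: {{p3}} {{p5,p6},{p4,p5,p6}}
  U24: {{p1,p5},{p4,p5},{p1,p4,p5},{p4,p5,p6}}
  U34: {{p4,p6},{p2,p4,p6},{p4,p5,p6}}
  U123: {{p5,p6},{p4,p5,p6}}
  U124: {{p4,p5,p6}}
  U134: {{p4,p6},{p2,p4,p6},{p4,p5,p6}}
  U234: {{p4,p5,p6}}
  U1234: {{p4,p5,p6}}
C dims 6,7,4,1; δ0: rk 4, SNF 1^4; δ1: rk 3, SNF 1^3; δ2: rk 1, SNF 1^1
Ȟ^0: (6−4)−0=2 ⇒ Z^2
Ȟ^1: (7−3)−4=0 ⇒ 0
Ȟ^2: (4−1)−3=0 ⇒ 0

Ȟ^0(U;F) ≅ Z^2,  Ȟ^1(U;F) ≅ 0,  Ȟ^2(U;F) ≅ 0


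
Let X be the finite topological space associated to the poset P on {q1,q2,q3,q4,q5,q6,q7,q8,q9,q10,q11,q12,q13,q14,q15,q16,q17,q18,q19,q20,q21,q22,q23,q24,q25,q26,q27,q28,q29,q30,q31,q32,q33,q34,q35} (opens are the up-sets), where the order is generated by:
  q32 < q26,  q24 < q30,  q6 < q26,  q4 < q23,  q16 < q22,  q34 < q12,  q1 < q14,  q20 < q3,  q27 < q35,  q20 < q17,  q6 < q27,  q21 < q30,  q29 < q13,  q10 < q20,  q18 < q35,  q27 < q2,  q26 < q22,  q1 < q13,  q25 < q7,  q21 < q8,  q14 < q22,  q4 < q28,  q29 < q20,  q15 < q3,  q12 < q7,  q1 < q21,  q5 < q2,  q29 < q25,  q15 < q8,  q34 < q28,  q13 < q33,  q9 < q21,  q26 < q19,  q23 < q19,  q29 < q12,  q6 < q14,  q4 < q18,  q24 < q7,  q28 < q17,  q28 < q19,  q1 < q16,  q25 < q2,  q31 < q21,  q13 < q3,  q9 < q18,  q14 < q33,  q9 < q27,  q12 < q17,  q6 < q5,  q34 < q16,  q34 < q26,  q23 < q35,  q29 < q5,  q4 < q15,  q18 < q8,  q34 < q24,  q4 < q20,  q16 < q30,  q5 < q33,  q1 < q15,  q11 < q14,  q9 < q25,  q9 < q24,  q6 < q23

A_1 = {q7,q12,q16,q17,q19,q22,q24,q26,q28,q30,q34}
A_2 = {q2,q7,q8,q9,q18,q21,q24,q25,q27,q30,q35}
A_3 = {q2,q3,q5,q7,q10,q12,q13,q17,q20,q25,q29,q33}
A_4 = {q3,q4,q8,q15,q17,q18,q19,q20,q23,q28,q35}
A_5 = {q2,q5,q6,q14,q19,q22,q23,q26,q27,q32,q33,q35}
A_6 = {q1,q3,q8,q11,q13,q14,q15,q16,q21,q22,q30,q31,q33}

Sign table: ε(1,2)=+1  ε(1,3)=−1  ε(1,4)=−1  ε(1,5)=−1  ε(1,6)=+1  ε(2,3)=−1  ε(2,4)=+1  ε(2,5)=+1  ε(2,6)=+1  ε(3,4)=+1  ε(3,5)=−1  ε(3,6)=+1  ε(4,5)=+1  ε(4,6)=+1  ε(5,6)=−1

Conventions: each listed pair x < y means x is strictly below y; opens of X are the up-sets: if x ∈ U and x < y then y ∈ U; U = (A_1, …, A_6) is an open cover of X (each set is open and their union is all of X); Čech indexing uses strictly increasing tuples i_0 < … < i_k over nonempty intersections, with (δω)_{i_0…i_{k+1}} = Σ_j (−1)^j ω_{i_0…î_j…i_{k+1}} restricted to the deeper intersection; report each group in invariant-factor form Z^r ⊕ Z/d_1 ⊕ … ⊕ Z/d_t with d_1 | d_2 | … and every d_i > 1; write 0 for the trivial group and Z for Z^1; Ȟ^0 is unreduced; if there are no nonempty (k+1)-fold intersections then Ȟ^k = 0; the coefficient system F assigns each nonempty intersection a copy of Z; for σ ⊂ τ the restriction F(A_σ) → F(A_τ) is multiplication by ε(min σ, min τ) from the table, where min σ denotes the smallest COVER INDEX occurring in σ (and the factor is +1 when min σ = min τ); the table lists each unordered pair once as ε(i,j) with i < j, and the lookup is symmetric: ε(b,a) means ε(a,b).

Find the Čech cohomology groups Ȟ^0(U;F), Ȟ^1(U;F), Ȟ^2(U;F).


intersection data:
  A12={q7,q24,q30} A13={q7,q12,q17} A14={q17,q19,q28} A15={q19,q22,q26} A16={q16,q22,q30} A23={q2,q7,q25} A24={q8,q18,q35} A25={q2,q27,q35} A26={q8,q21,q30} A34={q3,q17,q20} A35={q2,q5,q33} A36={q3,q13,q33} A45={q19,q23,q35} A46={q3,q8,q15} A56={q14,q22,q33}
  A123={q7} A126={q30} A134={q17} A145={q19} A156={q22} A235={q2} A245={q35} A246={q8} A346={q3} A356={q33}
C dims 6,15,10; δ0: rk 6, SNF 1^5·2; δ1: rk 9, SNF 1^9
Ȟ^0 = (6 − 6) − 0 = 0, so Ȟ^0 ≅ 0
Ȟ^1 = (15 − 9) − 6 = 0 plus torsion [2], so Ȟ^1 ≅ Z/2
Ȟ^2 = (10 − 0) − 9 = 1, so Ȟ^2 ≅ Z

Ȟ^0 = 0; Ȟ^1 = Z/2; Ȟ^2 = Z


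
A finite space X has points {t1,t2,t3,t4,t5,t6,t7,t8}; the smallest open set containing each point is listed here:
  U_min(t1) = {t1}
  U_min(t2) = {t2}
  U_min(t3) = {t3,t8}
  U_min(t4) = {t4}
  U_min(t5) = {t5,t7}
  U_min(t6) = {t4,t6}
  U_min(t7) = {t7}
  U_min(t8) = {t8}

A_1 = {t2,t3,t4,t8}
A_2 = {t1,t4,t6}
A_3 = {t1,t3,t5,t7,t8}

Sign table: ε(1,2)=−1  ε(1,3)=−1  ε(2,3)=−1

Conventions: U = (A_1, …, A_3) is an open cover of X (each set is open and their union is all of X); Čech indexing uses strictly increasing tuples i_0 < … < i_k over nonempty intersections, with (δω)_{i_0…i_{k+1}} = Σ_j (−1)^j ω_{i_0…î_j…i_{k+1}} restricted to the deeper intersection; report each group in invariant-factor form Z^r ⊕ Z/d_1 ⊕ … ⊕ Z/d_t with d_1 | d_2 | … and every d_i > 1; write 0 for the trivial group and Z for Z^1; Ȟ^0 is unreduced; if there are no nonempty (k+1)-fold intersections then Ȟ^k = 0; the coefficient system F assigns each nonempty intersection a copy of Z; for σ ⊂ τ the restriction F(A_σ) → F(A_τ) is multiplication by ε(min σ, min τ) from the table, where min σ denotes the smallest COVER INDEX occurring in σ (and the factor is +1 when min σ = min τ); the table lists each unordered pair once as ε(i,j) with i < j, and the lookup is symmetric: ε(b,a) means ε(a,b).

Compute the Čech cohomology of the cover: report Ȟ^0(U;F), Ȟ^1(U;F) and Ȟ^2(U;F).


Ȟ^0 = 0,  Ȟ^1 = Z/2,  Ȟ^2 = 0

nerve of the cover:
  A12={t4} A13={t3,t8} A23={t1}
C dims 3,3; δ0: rk 3, SNF 1^2·2
Ȟ^0 = (3 − 3) − 0 = 0, so Ȟ^0 ≅ 0
Ȟ^1 = (3 − 0) − 3 = 0 plus torsion [2], so Ȟ^1 ≅ Z/2
Ȟ^2 = (0 − 0) − 0 = 0, so Ȟ^2 ≅ 0


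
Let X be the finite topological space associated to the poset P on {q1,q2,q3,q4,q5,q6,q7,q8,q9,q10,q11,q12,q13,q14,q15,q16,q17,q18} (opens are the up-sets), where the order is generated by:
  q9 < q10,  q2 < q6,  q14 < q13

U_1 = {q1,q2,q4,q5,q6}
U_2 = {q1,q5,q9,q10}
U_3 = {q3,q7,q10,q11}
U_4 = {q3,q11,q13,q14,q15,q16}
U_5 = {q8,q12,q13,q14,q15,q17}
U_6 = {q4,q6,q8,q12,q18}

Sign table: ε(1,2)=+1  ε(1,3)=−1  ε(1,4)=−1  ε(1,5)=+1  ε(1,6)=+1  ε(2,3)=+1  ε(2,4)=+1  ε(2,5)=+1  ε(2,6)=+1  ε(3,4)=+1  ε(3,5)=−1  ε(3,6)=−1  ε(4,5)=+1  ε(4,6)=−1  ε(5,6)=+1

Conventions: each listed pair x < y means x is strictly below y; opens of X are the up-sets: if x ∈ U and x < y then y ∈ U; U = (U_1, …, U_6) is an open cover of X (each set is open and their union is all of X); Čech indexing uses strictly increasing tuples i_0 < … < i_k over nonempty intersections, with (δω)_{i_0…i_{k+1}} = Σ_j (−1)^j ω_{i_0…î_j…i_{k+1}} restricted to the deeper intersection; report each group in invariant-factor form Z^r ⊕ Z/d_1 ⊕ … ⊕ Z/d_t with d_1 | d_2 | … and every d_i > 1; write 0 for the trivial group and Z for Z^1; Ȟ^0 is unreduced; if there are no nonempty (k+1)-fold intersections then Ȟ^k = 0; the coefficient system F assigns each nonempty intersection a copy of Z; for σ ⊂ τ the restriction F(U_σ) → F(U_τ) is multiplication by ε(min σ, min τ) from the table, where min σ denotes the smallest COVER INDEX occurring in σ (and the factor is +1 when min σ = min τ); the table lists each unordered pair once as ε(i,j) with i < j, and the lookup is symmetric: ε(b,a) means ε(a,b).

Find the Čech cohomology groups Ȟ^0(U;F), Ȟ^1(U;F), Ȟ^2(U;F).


Ȟ^0 = Z; Ȟ^1 = Z; Ȟ^2 = 0

nerve of the cover:
  U12={q1,q5} U16={q4,q6} U23={q10} U34={q3,q11} U45={q13,q14,q15} U56={q8,q12}
C dims 6,6; δ0: rk 5, SNF 1^5
Ȟ^0 = (6 − 5) − 0 = 1, so Ȟ^0 ≅ Z
Ȟ^1 = (6 − 0) − 5 = 1, so Ȟ^1 ≅ Z
Ȟ^2 = (0 − 0) − 0 = 0, so Ȟ^2 ≅ 0


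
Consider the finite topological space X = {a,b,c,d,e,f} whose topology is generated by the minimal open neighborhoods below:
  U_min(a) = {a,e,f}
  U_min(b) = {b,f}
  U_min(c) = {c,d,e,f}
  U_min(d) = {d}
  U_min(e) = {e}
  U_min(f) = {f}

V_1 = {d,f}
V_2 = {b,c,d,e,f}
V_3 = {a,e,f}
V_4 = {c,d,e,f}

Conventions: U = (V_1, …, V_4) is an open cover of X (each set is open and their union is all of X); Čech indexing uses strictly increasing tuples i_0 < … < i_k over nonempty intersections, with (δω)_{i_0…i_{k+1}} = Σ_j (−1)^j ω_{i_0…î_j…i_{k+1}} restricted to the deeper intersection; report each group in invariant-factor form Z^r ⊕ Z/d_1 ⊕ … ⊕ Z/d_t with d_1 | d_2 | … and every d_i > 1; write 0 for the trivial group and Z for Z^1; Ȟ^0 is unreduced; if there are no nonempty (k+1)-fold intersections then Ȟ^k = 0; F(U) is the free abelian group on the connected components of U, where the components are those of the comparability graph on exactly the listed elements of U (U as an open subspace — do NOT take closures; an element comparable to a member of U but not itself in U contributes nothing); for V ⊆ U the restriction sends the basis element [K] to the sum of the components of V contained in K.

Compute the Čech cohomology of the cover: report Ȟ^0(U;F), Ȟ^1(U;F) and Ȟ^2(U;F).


Ȟ^0(U;F) ≅ Z, Ȟ^1(U;F) ≅ Z, Ȟ^2(U;F) ≅ 0

nerve of the cover:
  V12={d,f} V13={f} V14={d,f} V23={e,f} V24={c,d,e,f} V34={e,f}
  V123={f} V124={d,f} V134={f} V234={e,f}
  V1234={f}
components per intersection:
  V1: {d} {f}
  V2: {b,c,d,e,f}
  V3: {a,e,f}
  V4: {c,d,e,f}
  V12: {d} {f}
  V13: {f}
  V14: {d} {f}
  V23: {e} {f}
  V24: {c,d,e,f}
  V34: {e} {f}
  V123: {f}
  V124: {d} {f}
  V134: {f}
  V234: {e} {f}
  V1234: {f}
C dims 5,10,6,1; δ0: rk 4, SNF 1^4; δ1: rk 5, SNF 1^5; δ2: rk 1, SNF 1^1
Ȟ^0 = (5 − 4) − 0 = 1, so Ȟ^0 ≅ Z
Ȟ^1 = (10 − 5) − 4 = 1, so Ȟ^1 ≅ Z
Ȟ^2 = (6 − 1) − 5 = 0, so Ȟ^2 ≅ 0


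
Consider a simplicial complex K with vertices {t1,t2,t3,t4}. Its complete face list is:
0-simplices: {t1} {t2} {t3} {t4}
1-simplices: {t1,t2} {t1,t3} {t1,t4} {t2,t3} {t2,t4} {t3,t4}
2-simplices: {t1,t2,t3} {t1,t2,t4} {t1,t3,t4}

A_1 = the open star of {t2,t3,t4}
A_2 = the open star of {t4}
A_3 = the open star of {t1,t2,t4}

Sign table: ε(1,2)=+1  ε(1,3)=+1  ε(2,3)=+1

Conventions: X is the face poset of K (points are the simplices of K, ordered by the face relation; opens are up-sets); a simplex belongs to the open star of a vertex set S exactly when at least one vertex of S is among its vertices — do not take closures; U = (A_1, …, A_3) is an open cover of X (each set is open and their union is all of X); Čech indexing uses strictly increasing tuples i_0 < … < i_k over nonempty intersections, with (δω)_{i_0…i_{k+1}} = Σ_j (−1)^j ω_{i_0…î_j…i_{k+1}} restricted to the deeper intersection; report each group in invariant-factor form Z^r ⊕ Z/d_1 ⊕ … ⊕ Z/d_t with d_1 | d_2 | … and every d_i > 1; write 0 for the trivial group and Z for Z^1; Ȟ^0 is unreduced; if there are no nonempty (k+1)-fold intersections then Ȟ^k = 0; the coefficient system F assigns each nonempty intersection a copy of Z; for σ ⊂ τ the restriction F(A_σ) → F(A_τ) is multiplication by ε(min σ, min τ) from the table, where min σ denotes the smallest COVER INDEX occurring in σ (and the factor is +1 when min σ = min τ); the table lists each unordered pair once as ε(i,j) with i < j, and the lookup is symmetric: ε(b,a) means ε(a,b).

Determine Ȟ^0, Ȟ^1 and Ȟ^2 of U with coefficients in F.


Ȟ^0 = Z, Ȟ^1 = 0, Ȟ^2 = 0

intersection data:
  A1={{t2},{t3},{t4},{t1,t2},{t1,t3},{t1,t4},{t2,t3},{t2,t4},{t3,t4},{t1,t2,t3},{t1,t2,t4},{t1,t3,t4}} A2={{t4},{t1,t4},{t2,t4},{t3,t4},{t1,t2,t4},{t1,t3,t4}} A3={{t1},{t2},{t4},{t1,t2},{t1,t3},{t1,t4},{t2,t3},{t2,t4},{t3,t4},{t1,t2,t3},{t1,t2,t4},{t1,t3,t4}}
  A12={{t4},{t1,t4},{t2,t4},{t3,t4},{t1,t2,t4},{t1,t3,t4}} A13={{t2},{t4},{t1,t2},{t1,t3},{t1,t4},{t2,t3},{t2,t4},{t3,t4},{t1,t2,t3},{t1,t2,t4},{t1,t3,t4}} A23={{t4},{t1,t4},{t2,t4},{t3,t4},{t1,t2,t4},{t1,t3,t4}}
  A123={{t4},{t1,t4},{t2,t4},{t3,t4},{t1,t2,t4},{t1,t3,t4}}
C dims 3,3,1; δ0: rk 2, SNF 1^2; δ1: rk 1, SNF 1^1
Ȟ^0 = (3 − 2) − 0 = 1, so Ȟ^0 ≅ Z
Ȟ^1 = (3 − 1) − 2 = 0, so Ȟ^1 ≅ 0
Ȟ^2 = (1 − 0) − 1 = 0, so Ȟ^2 ≅ 0


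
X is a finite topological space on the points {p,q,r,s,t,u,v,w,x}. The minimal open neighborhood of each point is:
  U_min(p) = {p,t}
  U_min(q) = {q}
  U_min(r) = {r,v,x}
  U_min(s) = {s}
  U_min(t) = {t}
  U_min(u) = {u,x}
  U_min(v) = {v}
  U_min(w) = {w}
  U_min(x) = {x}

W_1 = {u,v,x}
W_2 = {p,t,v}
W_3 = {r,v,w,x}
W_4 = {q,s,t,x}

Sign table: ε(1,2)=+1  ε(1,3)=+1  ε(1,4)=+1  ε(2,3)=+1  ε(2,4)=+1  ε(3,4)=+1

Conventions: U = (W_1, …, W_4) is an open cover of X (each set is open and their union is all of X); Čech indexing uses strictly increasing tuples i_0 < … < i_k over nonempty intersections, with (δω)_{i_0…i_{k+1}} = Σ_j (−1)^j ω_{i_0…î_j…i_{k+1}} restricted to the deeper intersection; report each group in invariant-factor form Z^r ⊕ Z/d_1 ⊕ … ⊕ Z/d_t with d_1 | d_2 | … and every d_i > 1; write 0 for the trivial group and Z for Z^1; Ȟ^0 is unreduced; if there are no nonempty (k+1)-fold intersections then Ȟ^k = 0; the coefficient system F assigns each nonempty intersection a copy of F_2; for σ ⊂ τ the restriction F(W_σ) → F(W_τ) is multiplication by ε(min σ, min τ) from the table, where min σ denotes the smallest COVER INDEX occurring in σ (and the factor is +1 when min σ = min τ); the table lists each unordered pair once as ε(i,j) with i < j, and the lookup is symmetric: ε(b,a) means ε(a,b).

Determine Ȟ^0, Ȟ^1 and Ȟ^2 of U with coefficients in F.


nonempty intersections:
  W12={v} W13={v,x} W14={x} W23={v} W24={t} W34={x}
  W123={v} W134={x}
C dims 4,6,2; δ0: rk_F2 3; δ1: rk_F2 2
Ȟ^0: (4−3)−0=1 ⇒ Z/2
Ȟ^1: (6−2)−3=1 ⇒ Z/2
Ȟ^2: (2−0)−2=0 ⇒ 0

Ȟ^0 ≅ Z/2, Ȟ^1 ≅ Z/2 and Ȟ^2 ≅ 0


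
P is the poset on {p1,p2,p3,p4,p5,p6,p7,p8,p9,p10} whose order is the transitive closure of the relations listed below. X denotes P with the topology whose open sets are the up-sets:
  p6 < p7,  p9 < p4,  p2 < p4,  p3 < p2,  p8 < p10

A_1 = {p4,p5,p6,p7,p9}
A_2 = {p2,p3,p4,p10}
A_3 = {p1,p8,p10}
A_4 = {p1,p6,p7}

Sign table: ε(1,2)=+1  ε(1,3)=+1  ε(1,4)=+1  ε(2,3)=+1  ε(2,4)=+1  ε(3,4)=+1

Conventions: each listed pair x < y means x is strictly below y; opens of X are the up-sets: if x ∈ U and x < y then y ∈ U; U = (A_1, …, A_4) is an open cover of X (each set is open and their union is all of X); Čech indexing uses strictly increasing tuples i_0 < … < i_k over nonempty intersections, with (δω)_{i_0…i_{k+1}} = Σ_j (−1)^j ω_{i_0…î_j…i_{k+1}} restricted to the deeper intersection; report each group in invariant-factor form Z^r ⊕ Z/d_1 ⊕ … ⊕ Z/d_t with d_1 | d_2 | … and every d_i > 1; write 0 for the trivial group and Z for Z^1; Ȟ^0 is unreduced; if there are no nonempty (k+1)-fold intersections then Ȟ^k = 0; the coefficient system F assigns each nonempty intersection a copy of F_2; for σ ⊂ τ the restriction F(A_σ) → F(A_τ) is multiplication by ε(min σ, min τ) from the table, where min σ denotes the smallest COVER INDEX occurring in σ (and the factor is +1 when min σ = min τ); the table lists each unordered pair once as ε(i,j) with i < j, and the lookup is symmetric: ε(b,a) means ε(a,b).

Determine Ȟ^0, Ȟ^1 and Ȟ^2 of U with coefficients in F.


Ȟ^0 ≅ Z/2, Ȟ^1 ≅ Z/2, Ȟ^2 ≅ 0

nerve simplices:
  A12={p4} A14={p6,p7} A23={p10} A34={p1}
C dims 4,4; δ0: rk_F2 3
degree 0: 4−3−0 = 1 → Ȟ^0 ≅ Z/2
degree 1: 4−0−3 = 1 → Ȟ^1 ≅ Z/2
degree 2: 0−0−0 = 0 → Ȟ^2 ≅ 0


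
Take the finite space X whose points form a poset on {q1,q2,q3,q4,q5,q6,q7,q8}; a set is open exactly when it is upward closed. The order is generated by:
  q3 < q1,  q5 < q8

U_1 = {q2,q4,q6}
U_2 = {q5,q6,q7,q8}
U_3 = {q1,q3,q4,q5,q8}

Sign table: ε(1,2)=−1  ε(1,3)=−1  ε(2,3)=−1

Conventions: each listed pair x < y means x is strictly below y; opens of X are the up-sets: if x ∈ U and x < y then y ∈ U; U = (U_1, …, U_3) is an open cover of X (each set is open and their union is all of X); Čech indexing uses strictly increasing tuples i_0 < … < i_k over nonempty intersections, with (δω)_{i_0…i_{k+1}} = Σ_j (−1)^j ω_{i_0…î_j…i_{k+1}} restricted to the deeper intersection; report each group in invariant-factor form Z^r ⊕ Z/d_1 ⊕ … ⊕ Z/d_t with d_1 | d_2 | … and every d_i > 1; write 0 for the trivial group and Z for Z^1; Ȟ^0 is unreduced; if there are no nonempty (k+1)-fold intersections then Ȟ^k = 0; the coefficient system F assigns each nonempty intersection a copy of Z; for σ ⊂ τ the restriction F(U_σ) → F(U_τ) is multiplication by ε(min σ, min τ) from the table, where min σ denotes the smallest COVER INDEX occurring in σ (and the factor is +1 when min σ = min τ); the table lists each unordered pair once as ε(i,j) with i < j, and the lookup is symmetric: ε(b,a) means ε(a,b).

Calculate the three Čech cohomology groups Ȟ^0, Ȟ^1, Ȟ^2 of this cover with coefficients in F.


Ȟ^0(U;F) ≅ 0, Ȟ^1(U;F) ≅ Z/2, Ȟ^2(U;F) ≅ 0

nonempty overlaps:
  U12={q6} U13={q4} U23={q5,q8}
C dims 3,3; δ0: rk 3, SNF 1^2·2
degree 0: 3−3−0 = 0 → Ȟ^0 ≅ 0
degree 1: 3−0−3 = 0 plus torsion [2] → Ȟ^1 ≅ Z/2
degree 2: 0−0−0 = 0 → Ȟ^2 ≅ 0


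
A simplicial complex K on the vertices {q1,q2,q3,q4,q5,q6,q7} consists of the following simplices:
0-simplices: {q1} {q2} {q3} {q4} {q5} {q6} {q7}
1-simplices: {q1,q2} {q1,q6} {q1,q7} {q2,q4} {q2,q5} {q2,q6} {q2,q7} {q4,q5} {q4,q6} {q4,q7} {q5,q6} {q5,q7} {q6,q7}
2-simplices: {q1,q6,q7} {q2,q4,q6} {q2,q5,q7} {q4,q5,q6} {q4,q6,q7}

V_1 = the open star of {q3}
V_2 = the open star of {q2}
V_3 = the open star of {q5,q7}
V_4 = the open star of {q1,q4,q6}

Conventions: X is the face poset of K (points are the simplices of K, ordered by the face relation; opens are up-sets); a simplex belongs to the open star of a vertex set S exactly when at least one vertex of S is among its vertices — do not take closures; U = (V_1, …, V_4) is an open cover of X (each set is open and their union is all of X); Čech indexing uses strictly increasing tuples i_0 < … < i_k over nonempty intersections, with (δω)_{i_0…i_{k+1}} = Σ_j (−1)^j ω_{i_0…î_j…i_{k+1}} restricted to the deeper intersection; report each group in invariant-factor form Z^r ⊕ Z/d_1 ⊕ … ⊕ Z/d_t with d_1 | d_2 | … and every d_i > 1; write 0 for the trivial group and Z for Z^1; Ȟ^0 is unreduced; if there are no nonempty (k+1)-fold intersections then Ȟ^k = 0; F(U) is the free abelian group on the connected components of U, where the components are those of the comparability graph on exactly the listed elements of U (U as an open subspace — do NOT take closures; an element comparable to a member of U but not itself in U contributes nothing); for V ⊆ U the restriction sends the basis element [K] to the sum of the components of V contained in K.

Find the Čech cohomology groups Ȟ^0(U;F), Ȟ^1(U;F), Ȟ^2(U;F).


nerve simplices:
  V1={{q3}} V2={{q2},{q1,q2},{q2,q4},{q2,q5},{q2,q6},{q2,q7},{q2,q4,q6},{q2,q5,q7}} V3={{q5},{q7},{q1,q7},{q2,q5},{q2,q7},{q4,q5},{q4,q7},{q5,q6},{q5,q7},{q6,q7},{q1,q6,q7},{q2,q5,q7},{q4,q5,q6},{q4,q6,q7}} V4={{q1},{q4},{q6},{q1,q2},{q1,q6},{q1,q7},{q2,q4},{q2,q6},{q4,q5},{q4,q6},{q4,q7},{q5,q6},{q6,q7},{q1,q6,q7},{q2,q4,q6},{q4,q5,q6},{q4,q6,q7}}
  V23={{q2,q5},{q2,q7},{q2,q5,q7}} V24={{q1,q2},{q2,q4},{q2,q6},{q2,q4,q6}} V34={{q1,q7},{q4,q5},{q4,q7},{q5,q6},{q6,q7},{q1,q6,q7},{q4,q5,q6},{q4,q6,q7}}
components per intersection:
  V1: {{q3}}
  V2: {{q2},{q1,q2},{q2,q4},{q2,q5},{q2,q6},{q2,q7},{q2,q4,q6},{q2,q5,q7}}
  V3: {{q5},{q7},{q1,q7},{q2,q5},{q2,q7},{q4,q5},{q4,q7},{q5,q6},{q5,q7},{q6,q7},{q1,q6,q7},{q2,q5,q7},{q4,q5,q6},{q4,q6,q7}}
  V4: {{q1},{q4},{q6},{q1,q2},{q1,q6},{q1,q7},{q2,q4},{q2,q6},{q4,q5},{q4,q6},{q4,q7},{q5,q6},{q6,q7},{q1,q6,q7},{q2,q4,q6},{q4,q5,q6},{q4,q6,q7}}
  V23: {{q2,q5},{q2,q7},{q2,q5,q7}}
  V24: {{q1,q2}} {{q2,q4},{q2,q6},{q2,q4,q6}}
  V34: {{q1,q7},{q4,q7},{q6,q7},{q1,q6,q7},{q4,q6,q7}} {{q4,q5},{q5,q6},{q4,q5,q6}}
C dims 4,5; δ0: rk 2, SNF 1^2
degree 0: 4−2−0 = 2 → Ȟ^0 ≅ Z^2
degree 1: 5−0−2 = 3 → Ȟ^1 ≅ Z^3
degree 2: 0−0−0 = 0 → Ȟ^2 ≅ 0

Ȟ^0 = Z^2, Ȟ^1 = Z^3 and Ȟ^2 = 0


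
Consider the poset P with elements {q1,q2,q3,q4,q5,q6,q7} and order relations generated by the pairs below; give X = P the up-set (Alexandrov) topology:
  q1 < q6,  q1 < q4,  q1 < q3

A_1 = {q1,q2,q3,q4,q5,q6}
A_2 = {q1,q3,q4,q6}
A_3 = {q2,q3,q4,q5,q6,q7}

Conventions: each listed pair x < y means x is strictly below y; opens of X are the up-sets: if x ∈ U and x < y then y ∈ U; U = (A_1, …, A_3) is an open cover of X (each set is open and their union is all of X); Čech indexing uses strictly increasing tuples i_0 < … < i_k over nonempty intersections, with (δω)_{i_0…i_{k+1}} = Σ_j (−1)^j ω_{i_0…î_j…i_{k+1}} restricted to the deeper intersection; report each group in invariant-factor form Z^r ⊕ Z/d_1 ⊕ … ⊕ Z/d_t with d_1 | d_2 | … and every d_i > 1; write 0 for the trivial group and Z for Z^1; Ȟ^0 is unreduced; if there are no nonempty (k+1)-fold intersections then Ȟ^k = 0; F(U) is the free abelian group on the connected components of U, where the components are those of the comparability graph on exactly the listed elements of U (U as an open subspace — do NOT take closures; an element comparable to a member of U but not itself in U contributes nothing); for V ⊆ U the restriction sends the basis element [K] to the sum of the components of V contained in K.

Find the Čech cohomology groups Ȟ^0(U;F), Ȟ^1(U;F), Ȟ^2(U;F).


cover nerve:
  A12={q1,q3,q4,q6} A13={q2,q3,q4,q5,q6} A23={q3,q4,q6}
  A123={q3,q4,q6}
components per intersection:
  A1: {q1,q3,q4,q6} {q2} {q5}
  A2: {q1,q3,q4,q6}
  A3: {q2} {q3} {q4} {q5} {q6} {q7}
  A12: {q1,q3,q4,q6}
  A13: {q2} {q3} {q4} {q5} {q6}
  A23: {q3} {q4} {q6}
  A123: {q3} {q4} {q6}
C dims 10,9,3; δ0: rk 6, SNF 1^6; δ1: rk 3, SNF 1^3
Ȟ^0: (10−6)−0=4 ⇒ Z^4
Ȟ^1: (9−3)−6=0 ⇒ 0
Ȟ^2: (3−0)−3=0 ⇒ 0

Ȟ^0(U;F) ≅ Z^4, Ȟ^1(U;F) ≅ 0, Ȟ^2(U;F) ≅ 0


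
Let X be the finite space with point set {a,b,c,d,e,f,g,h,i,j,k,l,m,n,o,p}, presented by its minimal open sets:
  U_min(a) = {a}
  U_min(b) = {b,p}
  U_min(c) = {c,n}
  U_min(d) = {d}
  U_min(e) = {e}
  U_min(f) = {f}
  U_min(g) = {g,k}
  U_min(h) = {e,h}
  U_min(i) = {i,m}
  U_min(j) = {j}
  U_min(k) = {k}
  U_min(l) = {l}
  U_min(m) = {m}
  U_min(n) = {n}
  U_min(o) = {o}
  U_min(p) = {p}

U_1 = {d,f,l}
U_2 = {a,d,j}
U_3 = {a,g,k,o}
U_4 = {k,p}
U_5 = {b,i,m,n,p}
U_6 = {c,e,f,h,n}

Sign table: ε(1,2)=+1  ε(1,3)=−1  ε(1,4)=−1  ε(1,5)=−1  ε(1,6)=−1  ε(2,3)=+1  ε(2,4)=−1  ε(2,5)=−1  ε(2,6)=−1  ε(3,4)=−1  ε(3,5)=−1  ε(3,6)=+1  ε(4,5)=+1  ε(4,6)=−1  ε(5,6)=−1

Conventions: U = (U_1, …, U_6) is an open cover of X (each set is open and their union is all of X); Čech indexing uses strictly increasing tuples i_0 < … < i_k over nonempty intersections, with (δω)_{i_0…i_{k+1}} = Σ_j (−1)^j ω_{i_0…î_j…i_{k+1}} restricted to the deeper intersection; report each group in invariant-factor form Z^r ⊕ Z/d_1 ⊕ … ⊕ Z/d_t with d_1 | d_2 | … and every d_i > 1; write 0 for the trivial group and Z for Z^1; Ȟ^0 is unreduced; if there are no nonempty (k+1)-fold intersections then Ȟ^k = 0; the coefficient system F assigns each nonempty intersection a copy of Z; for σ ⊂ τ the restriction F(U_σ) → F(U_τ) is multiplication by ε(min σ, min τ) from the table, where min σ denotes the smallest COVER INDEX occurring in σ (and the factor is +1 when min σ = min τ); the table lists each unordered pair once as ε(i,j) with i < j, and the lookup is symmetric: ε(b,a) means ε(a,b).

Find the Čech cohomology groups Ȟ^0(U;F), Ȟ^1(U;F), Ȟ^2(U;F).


Ȟ^0 ≅ 0, Ȟ^1 ≅ Z/2 and Ȟ^2 ≅ 0

intersection data:
  U12={d} U16={f} U23={a} U34={k} U45={p} U56={n}
C dims 6,6; δ0: rk 6, SNF 1^5·2
Ȟ^0 = (6 − 6) − 0 = 0, so Ȟ^0 ≅ 0
Ȟ^1 = (6 − 0) − 6 = 0 plus torsion [2], so Ȟ^1 ≅ Z/2
Ȟ^2 = (0 − 0) − 0 = 0, so Ȟ^2 ≅ 0


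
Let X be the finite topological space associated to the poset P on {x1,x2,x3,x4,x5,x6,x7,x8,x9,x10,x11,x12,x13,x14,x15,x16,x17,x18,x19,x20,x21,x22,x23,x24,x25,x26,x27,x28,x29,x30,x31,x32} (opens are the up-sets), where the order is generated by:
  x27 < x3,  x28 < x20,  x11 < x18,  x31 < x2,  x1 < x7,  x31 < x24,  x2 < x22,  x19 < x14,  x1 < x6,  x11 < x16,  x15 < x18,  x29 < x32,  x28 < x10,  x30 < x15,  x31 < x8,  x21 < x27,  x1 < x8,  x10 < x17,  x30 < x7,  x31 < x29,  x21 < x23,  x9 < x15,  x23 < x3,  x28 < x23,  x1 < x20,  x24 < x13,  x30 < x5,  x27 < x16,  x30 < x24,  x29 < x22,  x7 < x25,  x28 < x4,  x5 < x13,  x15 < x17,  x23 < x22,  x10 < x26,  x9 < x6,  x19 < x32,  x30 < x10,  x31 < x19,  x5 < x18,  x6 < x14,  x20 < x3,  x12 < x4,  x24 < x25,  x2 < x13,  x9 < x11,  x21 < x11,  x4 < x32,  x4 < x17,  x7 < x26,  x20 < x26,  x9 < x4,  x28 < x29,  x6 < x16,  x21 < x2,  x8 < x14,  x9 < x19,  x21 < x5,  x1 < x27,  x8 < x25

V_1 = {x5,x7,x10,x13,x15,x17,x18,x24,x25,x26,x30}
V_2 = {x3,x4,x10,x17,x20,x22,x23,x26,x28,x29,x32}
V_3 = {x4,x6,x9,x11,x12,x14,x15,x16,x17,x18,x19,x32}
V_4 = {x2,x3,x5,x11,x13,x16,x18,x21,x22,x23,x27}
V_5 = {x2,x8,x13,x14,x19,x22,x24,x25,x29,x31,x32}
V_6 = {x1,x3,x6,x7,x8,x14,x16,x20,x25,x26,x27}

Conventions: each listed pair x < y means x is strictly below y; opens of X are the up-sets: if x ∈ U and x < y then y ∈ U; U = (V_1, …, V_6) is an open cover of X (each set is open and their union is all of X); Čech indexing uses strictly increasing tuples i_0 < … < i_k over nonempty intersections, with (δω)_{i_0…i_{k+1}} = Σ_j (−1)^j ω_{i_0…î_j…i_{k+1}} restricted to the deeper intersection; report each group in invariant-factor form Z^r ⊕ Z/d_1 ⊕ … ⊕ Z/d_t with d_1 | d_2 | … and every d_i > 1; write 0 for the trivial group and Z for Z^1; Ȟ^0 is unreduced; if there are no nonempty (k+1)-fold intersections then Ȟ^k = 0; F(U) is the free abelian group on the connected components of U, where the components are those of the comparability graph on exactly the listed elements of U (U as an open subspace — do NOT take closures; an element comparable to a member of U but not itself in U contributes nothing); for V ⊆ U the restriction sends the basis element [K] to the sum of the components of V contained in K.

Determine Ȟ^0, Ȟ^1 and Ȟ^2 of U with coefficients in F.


cover nerve:
  V12={x10,x17,x26} V13={x15,x17,x18} V14={x5,x13,x18} V15={x13,x24,x25} V16={x7,x25,x26} V23={x4,x17,x32} V24={x3,x22,x23} V25={x22,x29,x32} V26={x3,x20,x26} V34={x11,x16,x18} V35={x14,x19,x32} V36={x6,x14,x16} V45={x2,x13,x22} V46={x3,x16,x27} V56={x8,x14,x25}
  V123={x17} V126={x26} V134={x18} V145={x13} V156={x25} V235={x32} V245={x22} V246={x3} V346={x16} V356={x14}
components per intersection:
  V1: {x5,x7,x10,x13,x15,x17,x18,x24,x25,x26,x30}
  V2: {x3,x4,x10,x17,x20,x22,x23,x26,x28,x29,x32}
  V3: {x4,x6,x9,x11,x12,x14,x15,x16,x17,x18,x19,x32}
  V4: {x2,x3,x5,x11,x13,x16,x18,x21,x22,x23,x27}
  V5: {x2,x8,x13,x14,x19,x22,x24,x25,x29,x31,x32}
  V6: {x1,x3,x6,x7,x8,x14,x16,x20,x25,x26,x27}
  V12: {x10,x17,x26}
  V13: {x15,x17,x18}
  V14: {x5,x13,x18}
  V15: {x13,x24,x25}
  V16: {x7,x25,x26}
  V23: {x4,x17,x32}
  V24: {x3,x22,x23}
  V25: {x22,x29,x32}
  V26: {x3,x20,x26}
  V34: {x11,x16,x18}
  V35: {x14,x19,x32}
  V36: {x6,x14,x16}
  V45: {x2,x13,x22}
  V46: {x3,x16,x27}
  V56: {x8,x14,x25}
  V123: {x17}
  V126: {x26}
  V134: {x18}
  V145: {x13}
  V156: {x25}
  V235: {x32}
  V245: {x22}
  V246: {x3}
  V346: {x16}
  V356: {x14}
C dims 6,15,10; δ0: rk 5, SNF 1^5; δ1: rk 10, SNF 1^9·2
Ȟ^0: (6−5)−0=1 ⇒ Z
Ȟ^1: (15−10)−5=0 ⇒ 0
Ȟ^2: (10−0)−10=0 plus torsion [2] ⇒ Z/2

Ȟ^0(U;F) ≅ Z, Ȟ^1(U;F) ≅ 0, Ȟ^2(U;F) ≅ Z/2


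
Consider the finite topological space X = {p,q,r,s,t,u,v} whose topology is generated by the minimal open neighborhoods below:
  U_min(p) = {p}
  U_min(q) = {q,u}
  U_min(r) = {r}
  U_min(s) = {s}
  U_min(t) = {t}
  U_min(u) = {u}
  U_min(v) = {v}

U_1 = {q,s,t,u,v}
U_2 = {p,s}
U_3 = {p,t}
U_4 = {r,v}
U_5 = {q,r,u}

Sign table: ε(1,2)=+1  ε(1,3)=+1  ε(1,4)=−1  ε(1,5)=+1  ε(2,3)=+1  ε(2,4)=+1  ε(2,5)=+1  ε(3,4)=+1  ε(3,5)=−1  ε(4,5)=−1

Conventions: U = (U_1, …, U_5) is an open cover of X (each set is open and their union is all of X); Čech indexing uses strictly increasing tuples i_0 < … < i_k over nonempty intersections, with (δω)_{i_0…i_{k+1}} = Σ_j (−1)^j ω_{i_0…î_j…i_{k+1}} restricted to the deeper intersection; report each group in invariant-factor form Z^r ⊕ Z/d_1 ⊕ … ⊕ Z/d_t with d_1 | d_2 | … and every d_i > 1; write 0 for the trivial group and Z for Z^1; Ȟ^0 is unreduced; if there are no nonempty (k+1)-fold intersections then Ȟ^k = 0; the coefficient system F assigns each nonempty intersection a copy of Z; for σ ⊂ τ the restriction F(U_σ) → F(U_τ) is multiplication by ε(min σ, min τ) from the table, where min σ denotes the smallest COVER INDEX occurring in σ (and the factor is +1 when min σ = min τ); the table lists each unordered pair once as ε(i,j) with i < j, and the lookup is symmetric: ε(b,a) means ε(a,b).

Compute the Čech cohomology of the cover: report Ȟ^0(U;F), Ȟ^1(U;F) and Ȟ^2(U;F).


Ȟ^0 = Z, Ȟ^1 = Z^2 and Ȟ^2 = 0

nerve of the cover:
  U12={s} U13={t} U14={v} U15={q,u} U23={p} U45={r}
C dims 5,6; δ0: rk 4, SNF 1^4
Ȟ^0 = (5 − 4) − 0 = 1, so Ȟ^0 ≅ Z
Ȟ^1 = (6 − 0) − 4 = 2, so Ȟ^1 ≅ Z^2
Ȟ^2 = (0 − 0) − 0 = 0, so Ȟ^2 ≅ 0
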